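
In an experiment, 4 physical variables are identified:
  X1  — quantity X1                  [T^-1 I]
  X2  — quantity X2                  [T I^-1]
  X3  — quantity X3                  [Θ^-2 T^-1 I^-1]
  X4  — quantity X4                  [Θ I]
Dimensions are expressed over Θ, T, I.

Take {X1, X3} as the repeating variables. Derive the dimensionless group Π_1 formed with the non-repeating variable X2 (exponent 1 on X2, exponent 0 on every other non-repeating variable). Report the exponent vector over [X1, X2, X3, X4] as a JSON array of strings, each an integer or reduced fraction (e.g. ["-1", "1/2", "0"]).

["1", "1", "0", "0"]

Exponent matrix [Θ,T,I] × [X1,X2,X3,X4]:
  Θ: [ 0  0 -2  1]
  T: [-1  1 -1  0]
  I: [ 1 -1 -1  1]
Row reduction gives pivot columns X1,X3; rank = 2
Pivot set = {X1,X3}, free = {X2,X4}
RREF:
  r0: [   1   -1    0  1/2]
  r1: [   0    0    1 -1/2]
  r2: [   0    0    0    0]
Fix exponent of X2 at 1, X4 at 0; solve each RREF row for its pivot's exponent:
  r0: exp(X1) + (-1)·1 = 0 ⇒ exp(X1) = 1
  r1: exp(X3) + (0)·1 = 0 ⇒ exp(X3) = 0
Π_1 = X1 · X2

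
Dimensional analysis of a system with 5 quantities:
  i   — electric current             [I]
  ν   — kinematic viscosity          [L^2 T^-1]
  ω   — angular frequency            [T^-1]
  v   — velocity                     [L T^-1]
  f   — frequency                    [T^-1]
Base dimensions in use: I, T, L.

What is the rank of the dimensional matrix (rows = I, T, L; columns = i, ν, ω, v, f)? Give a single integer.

Dimensional matrix (I×T×L by i×ν×ω×v×f):
  I: [ 1  0  0  0  0]
  T: [ 0 -1 -1 -1 -1]
  L: [ 0  2  0  1  0]
Row reduction gives pivot columns i,ν,ω; rank = 3

3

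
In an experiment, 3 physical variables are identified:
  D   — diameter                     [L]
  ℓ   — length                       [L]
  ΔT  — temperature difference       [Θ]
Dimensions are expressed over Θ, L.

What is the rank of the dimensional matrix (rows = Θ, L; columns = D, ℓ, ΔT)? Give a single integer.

2

Exponent matrix [Θ,L] × [D,ℓ,ΔT]:
  Θ: [ 0  0  1]
  L: [ 1  1  0]
Echelon form has 2 nonzero rows (pivots: D,ΔT)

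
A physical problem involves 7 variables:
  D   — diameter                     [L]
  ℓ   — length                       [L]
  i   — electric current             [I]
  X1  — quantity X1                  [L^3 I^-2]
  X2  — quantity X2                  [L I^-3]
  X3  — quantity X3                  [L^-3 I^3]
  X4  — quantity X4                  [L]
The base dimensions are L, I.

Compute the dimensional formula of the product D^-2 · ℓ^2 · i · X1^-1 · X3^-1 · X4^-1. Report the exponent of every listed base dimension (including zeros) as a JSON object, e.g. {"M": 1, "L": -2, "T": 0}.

{"L": -1, "I": 0}

Exponent matrix [L,I] × [D,ℓ,i,X1,X2,X3,X4]:
  L: [ 1  1  0  3  1 -3  1]
  I: [ 0  0  1 -2 -3  3  0]
  [L]: (-2)·1+(2)·1+(1)·0+(-1)·3+(-1)·-3+(-1)·1 = -1
  [I]: (-2)·0+(2)·0+(1)·1+(-1)·-2+(-1)·3+(-1)·0 = 0
⇒ L^-1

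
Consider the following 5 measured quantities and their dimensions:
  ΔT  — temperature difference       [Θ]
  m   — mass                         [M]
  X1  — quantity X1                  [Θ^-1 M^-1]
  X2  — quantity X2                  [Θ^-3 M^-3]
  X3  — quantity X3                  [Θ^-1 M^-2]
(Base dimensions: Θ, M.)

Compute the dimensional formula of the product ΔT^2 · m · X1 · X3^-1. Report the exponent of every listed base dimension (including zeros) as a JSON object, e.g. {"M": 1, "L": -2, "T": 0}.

{"Θ": 2, "M": 2}

Dimensional matrix (Θ×M by ΔT×m×X1×X2×X3):
  Θ: [ 1  0 -1 -3 -1]
  M: [ 0  1 -1 -3 -2]
  [Θ]: (2)·1+(1)·0+(1)·-1+(-1)·-1 = 2
  [M]: (2)·0+(1)·1+(1)·-1+(-1)·-2 = 2
⇒ Θ^2 M^2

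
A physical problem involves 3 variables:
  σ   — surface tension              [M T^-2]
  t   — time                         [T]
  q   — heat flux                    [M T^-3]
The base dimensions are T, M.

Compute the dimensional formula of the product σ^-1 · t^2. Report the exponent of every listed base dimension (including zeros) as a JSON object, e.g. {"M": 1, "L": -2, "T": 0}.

{"T": 4, "M": -1}

Dimensional matrix (T×M by σ×t×q):
  T: [-2  1 -3]
  M: [ 1  0  1]
  [T]: (-1)·-2+(2)·1 = 4
  [M]: (-1)·1+(2)·0 = -1
⇒ T^4 M^-1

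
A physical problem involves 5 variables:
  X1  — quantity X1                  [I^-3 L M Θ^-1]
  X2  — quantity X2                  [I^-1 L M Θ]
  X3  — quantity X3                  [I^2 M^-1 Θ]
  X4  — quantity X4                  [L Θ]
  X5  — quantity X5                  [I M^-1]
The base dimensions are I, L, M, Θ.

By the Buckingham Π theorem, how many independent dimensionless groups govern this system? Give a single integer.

2

Dimensional matrix (I×L×M×Θ by X1×X2×X3×X4×X5):
  I: [-3 -1  2  0  1]
  L: [ 1  1  0  1  0]
  M: [ 1  1 -1  0 -1]
  Θ: [-1  1  1  1  0]
Echelon form has 3 nonzero rows (pivots: X1,X2,X3)
Π count = n − r = 5 − 3 = 2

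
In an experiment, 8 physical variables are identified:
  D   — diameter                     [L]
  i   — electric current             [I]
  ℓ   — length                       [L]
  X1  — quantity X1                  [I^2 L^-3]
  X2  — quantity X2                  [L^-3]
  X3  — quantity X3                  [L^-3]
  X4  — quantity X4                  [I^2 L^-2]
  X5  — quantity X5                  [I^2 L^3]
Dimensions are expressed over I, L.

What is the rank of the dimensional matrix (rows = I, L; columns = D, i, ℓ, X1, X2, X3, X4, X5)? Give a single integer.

Dimensional matrix (I×L by D×i×ℓ×X1×X2×X3×X4×X5):
  I: [ 0  1  0  2  0  0  2  2]
  L: [ 1  0  1 -3 -3 -3 -2  3]
Row reduction gives pivot columns D,i; rank = 2

2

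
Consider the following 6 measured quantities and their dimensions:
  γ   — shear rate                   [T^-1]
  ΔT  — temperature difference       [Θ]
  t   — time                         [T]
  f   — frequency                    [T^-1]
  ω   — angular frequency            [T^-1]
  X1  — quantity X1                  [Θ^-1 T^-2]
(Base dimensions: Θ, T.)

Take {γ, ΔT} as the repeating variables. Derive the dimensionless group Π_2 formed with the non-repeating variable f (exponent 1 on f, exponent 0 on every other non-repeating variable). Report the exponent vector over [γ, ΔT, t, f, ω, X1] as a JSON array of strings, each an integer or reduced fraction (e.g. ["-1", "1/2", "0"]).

["-1", "0", "0", "1", "0", "0"]

Exponent matrix [Θ,T] × [γ,ΔT,t,f,ω,X1]:
  Θ: [ 0  1  0  0  0 -1]
  T: [-1  0  1 -1 -1 -2]
Echelon form has 2 nonzero rows (pivots: γ,ΔT)
Repeat: γ,ΔT; free: t,f,ω,X1
RREF:
  r0: [   1    0   -1    1    1    2]
  r1: [   0    1    0    0    0   -1]
Fix exponent of f at 1, t at 0, ω at 0, X1 at 0; solve each RREF row for its pivot's exponent:
  r0: exp(γ) + (1)·1 = 0 ⇒ exp(γ) = -1
  r1: exp(ΔT) + (0)·1 = 0 ⇒ exp(ΔT) = 0
Π_2 = γ^-1 · f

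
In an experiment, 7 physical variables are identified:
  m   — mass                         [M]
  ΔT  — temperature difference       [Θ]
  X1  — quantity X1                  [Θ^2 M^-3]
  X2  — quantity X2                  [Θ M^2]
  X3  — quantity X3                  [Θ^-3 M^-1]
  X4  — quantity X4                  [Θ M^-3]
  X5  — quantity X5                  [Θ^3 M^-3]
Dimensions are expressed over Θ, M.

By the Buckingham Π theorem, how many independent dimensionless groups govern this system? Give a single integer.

Exponent matrix [Θ,M] × [m,ΔT,X1,X2,X3,X4,X5]:
  Θ: [ 0  1  2  1 -3  1  3]
  M: [ 1  0 -3  2 -1 -3 -3]
Echelon form has 2 nonzero rows (pivots: m,ΔT)
7 vars − rank 2 = 5 Π groups

5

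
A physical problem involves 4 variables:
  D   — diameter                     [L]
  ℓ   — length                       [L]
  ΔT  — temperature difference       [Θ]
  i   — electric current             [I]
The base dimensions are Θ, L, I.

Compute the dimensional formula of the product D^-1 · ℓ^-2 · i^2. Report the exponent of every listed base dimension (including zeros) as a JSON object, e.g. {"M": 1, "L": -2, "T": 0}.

Write exponents as rows Θ,L,I / cols D,ℓ,ΔT,i:
  Θ: [ 0  0  1  0]
  L: [ 1  1  0  0]
  I: [ 0  0  0  1]
  [Θ]: (-1)·0+(-2)·0+(2)·0 = 0
  [L]: (-1)·1+(-2)·1+(2)·0 = -3
  [I]: (-1)·0+(-2)·0+(2)·1 = 2
⇒ L^-3 I^2

{"Θ": 0, "L": -3, "I": 2}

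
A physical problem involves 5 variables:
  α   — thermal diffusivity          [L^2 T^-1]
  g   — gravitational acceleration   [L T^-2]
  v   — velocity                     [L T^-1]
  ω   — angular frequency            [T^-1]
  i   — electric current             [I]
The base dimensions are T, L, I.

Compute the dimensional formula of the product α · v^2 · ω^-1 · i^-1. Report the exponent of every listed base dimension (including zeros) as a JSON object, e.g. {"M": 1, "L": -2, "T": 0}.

Write exponents as rows T,L,I / cols α,g,v,ω,i:
  T: [-1 -2 -1 -1  0]
  L: [ 2  1  1  0  0]
  I: [ 0  0  0  0  1]
  [T]: (1)·-1+(2)·-1+(-1)·-1+(-1)·0 = -2
  [L]: (1)·2+(2)·1+(-1)·0+(-1)·0 = 4
  [I]: (1)·0+(2)·0+(-1)·0+(-1)·1 = -1
⇒ T^-2 L^4 I^-1

{"T": -2, "L": 4, "I": -1}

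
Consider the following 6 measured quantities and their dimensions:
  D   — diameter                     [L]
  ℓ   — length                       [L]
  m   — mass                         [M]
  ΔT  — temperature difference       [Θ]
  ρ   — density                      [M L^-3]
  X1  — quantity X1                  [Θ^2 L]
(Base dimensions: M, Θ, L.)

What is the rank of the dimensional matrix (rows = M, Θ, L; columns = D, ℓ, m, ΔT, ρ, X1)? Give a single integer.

Dimensional matrix (M×Θ×L by D×ℓ×m×ΔT×ρ×X1):
  M: [ 0  0  1  0  1  0]
  Θ: [ 0  0  0  1  0  2]
  L: [ 1  1  0  0 -3  1]
Row reduction gives pivot columns D,m,ΔT; rank = 3

3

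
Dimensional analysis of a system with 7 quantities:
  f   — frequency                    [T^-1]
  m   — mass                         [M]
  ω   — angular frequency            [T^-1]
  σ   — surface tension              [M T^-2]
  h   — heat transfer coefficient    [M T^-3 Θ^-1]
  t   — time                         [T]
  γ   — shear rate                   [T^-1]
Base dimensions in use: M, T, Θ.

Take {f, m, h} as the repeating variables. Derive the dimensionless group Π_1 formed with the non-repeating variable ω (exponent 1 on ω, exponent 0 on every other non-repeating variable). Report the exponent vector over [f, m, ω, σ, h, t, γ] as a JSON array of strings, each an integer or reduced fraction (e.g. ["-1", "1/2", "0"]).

["-1", "0", "1", "0", "0", "0", "0"]

Exponent matrix [M,T,Θ] × [f,m,ω,σ,h,t,γ]:
  M: [ 0  1  0  1  1  0  0]
  T: [-1  0 -1 -2 -3  1 -1]
  Θ: [ 0  0  0  0 -1  0  0]
Echelon form has 3 nonzero rows (pivots: f,m,h)
Pivot set = {f,m,h}, free = {ω,σ,t,γ}
RREF:
  r0: [   1    0    1    2    0   -1    1]
  r1: [   0    1    0    1    0    0    0]
  r2: [   0    0    0    0    1    0    0]
Fix exponent of ω at 1, σ at 0, t at 0, γ at 0; solve each RREF row for its pivot's exponent:
  r0: exp(f) + (1)·1 = 0 ⇒ exp(f) = -1
  r1: exp(m) + (0)·1 = 0 ⇒ exp(m) = 0
  r2: exp(h) + (0)·1 = 0 ⇒ exp(h) = 0
Π_1 = f^-1 · ω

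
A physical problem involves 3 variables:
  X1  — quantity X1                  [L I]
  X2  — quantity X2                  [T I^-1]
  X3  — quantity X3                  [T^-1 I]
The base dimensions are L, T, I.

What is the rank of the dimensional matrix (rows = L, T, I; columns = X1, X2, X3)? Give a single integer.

2

Write exponents as rows L,T,I / cols X1,X2,X3:
  L: [ 1  0  0]
  T: [ 0  1 -1]
  I: [ 1 -1  1]
RREF → pivots at {X1,X2} ⇒ r = 2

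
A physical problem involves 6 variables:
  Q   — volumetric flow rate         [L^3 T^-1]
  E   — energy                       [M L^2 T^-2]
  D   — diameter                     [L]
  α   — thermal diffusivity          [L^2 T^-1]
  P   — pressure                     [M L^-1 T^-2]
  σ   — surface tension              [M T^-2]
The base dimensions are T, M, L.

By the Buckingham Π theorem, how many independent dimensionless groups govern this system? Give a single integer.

Exponent matrix [T,M,L] × [Q,E,D,α,P,σ]:
  T: [-1 -2  0 -1 -2 -2]
  M: [ 0  1  0  0  1  1]
  L: [ 3  2  1  2 -1  0]
RREF → pivots at {Q,E,D} ⇒ r = 3
n=6, r=3 ⇒ 3 dimensionless groups

3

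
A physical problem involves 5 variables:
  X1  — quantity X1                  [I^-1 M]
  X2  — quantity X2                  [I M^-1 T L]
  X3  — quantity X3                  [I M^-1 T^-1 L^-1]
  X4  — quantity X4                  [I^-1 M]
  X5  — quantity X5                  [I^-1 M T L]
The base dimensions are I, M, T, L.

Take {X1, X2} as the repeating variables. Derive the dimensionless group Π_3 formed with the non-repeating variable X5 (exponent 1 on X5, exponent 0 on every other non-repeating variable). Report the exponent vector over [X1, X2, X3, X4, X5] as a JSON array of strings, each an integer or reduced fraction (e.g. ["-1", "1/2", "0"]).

Dimensional matrix (I×M×T×L by X1×X2×X3×X4×X5):
  I: [-1  1  1 -1 -1]
  M: [ 1 -1 -1  1  1]
  T: [ 0  1 -1  0  1]
  L: [ 0  1 -1  0  1]
Echelon form has 2 nonzero rows (pivots: X1,X2)
Repeat: X1,X2; free: X3,X4,X5
RREF:
  r0: [   1    0   -2    1    2]
  r1: [   0    1   -1    0    1]
  r2: [   0    0    0    0    0]
  r3: [   0    0    0    0    0]
Fix exponent of X5 at 1, X3 at 0, X4 at 0; solve each RREF row for its pivot's exponent:
  r0: exp(X1) + (2)·1 = 0 ⇒ exp(X1) = -2
  r1: exp(X2) + (1)·1 = 0 ⇒ exp(X2) = -1
Π_3 = X1^-2 · X2^-1 · X5

["-2", "-1", "0", "0", "1"]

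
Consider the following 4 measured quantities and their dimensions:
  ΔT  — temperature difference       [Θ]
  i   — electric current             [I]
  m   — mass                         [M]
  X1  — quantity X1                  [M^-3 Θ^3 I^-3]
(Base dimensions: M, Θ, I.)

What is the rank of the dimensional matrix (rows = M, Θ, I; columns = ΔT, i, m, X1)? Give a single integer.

Exponent matrix [M,Θ,I] × [ΔT,i,m,X1]:
  M: [ 0  0  1 -3]
  Θ: [ 1  0  0  3]
  I: [ 0  1  0 -3]
RREF → pivots at {ΔT,i,m} ⇒ r = 3

3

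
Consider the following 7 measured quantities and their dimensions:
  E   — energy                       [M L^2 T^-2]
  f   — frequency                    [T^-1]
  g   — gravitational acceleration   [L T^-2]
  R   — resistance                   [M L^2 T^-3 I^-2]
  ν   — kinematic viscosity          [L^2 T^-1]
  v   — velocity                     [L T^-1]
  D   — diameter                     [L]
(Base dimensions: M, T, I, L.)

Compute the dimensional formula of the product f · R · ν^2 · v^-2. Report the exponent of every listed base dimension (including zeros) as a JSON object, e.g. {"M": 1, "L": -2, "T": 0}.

Write exponents as rows M,T,I,L / cols E,f,g,R,ν,v,D:
  M: [ 1  0  0  1  0  0  0]
  T: [-2 -1 -2 -3 -1 -1  0]
  I: [ 0  0  0 -2  0  0  0]
  L: [ 2  0  1  2  2  1  1]
  [M]: (1)·0+(1)·1+(2)·0+(-2)·0 = 1
  [T]: (1)·-1+(1)·-3+(2)·-1+(-2)·-1 = -4
  [I]: (1)·0+(1)·-2+(2)·0+(-2)·0 = -2
  [L]: (1)·0+(1)·2+(2)·2+(-2)·1 = 4
⇒ M T^-4 I^-2 L^4

{"M": 1, "T": -4, "I": -2, "L": 4}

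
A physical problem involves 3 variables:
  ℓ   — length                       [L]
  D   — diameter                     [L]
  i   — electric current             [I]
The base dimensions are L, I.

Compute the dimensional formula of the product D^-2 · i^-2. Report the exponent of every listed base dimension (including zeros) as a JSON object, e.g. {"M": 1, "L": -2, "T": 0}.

{"L": -2, "I": -2}

Dimensional matrix (L×I by ℓ×D×i):
  L: [ 1  1  0]
  I: [ 0  0  1]
  [L]: (-2)·1+(-2)·0 = -2
  [I]: (-2)·0+(-2)·1 = -2
⇒ L^-2 I^-2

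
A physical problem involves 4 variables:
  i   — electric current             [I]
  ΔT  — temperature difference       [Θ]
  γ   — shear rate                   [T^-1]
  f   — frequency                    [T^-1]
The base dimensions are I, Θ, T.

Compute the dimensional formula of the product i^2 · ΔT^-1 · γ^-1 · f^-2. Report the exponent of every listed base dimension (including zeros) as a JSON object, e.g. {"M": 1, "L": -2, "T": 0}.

Exponent matrix [I,Θ,T] × [i,ΔT,γ,f]:
  I: [ 1  0  0  0]
  Θ: [ 0  1  0  0]
  T: [ 0  0 -1 -1]
  [I]: (2)·1+(-1)·0+(-1)·0+(-2)·0 = 2
  [Θ]: (2)·0+(-1)·1+(-1)·0+(-2)·0 = -1
  [T]: (2)·0+(-1)·0+(-1)·-1+(-2)·-1 = 3
⇒ I^2 Θ^-1 T^3

{"I": 2, "Θ": -1, "T": 3}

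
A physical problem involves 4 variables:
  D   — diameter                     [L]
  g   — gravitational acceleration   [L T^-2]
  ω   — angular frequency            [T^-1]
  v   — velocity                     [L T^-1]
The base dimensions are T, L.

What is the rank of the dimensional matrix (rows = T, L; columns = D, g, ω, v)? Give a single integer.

Dimensional matrix (T×L by D×g×ω×v):
  T: [ 0 -2 -1 -1]
  L: [ 1  1  0  1]
RREF → pivots at {D,g} ⇒ r = 2

2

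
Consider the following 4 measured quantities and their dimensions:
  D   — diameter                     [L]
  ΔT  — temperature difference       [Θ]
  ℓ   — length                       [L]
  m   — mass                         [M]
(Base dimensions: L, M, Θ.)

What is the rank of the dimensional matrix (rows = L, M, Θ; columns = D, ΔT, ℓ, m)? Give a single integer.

Exponent matrix [L,M,Θ] × [D,ΔT,ℓ,m]:
  L: [ 1  0  1  0]
  M: [ 0  0  0  1]
  Θ: [ 0  1  0  0]
RREF → pivots at {D,ΔT,m} ⇒ r = 3

3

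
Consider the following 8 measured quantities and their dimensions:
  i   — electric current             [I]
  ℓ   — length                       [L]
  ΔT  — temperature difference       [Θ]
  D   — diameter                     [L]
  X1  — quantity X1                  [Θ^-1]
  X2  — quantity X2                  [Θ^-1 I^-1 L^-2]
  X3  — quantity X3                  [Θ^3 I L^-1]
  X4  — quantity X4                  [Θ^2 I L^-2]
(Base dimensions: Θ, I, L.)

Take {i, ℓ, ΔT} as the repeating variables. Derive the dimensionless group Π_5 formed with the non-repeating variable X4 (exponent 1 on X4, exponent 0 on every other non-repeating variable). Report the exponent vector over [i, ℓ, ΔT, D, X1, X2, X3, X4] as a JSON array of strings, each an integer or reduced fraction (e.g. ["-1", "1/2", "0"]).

["-1", "2", "-2", "0", "0", "0", "0", "1"]

Exponent matrix [Θ,I,L] × [i,ℓ,ΔT,D,X1,X2,X3,X4]:
  Θ: [ 0  0  1  0 -1 -1  3  2]
  I: [ 1  0  0  0  0 -1  1  1]
  L: [ 0  1  0  1  0 -2 -1 -2]
Echelon form has 3 nonzero rows (pivots: i,ℓ,ΔT)
Repeat: i,ℓ,ΔT; free: D,X1,X2,X3,X4
RREF:
  r0: [   1    0    0    0    0   -1    1    1]
  r1: [   0    1    0    1    0   -2   -1   -2]
  r2: [   0    0    1    0   -1   -1    3    2]
Fix exponent of X4 at 1, D at 0, X1 at 0, X2 at 0, X3 at 0; solve each RREF row for its pivot's exponent:
  r0: exp(i) + (1)·1 = 0 ⇒ exp(i) = -1
  r1: exp(ℓ) + (-2)·1 = 0 ⇒ exp(ℓ) = 2
  r2: exp(ΔT) + (2)·1 = 0 ⇒ exp(ΔT) = -2
Π_5 = i^-1 · ℓ^2 · ΔT^-2 · X4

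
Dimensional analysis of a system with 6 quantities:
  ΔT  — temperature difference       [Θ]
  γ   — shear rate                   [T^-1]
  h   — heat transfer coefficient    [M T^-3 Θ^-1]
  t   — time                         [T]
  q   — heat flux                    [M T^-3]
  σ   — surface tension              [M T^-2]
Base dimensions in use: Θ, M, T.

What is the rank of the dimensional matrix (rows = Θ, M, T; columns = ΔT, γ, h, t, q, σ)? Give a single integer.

Exponent matrix [Θ,M,T] × [ΔT,γ,h,t,q,σ]:
  Θ: [ 1  0 -1  0  0  0]
  M: [ 0  0  1  0  1  1]
  T: [ 0 -1 -3  1 -3 -2]
Row reduction gives pivot columns ΔT,γ,h; rank = 3

3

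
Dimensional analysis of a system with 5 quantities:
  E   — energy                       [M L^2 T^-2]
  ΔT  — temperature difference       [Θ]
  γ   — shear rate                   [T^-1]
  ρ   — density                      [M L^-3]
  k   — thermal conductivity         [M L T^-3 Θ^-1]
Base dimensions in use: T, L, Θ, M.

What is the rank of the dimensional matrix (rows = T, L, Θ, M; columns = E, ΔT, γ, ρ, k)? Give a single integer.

Exponent matrix [T,L,Θ,M] × [E,ΔT,γ,ρ,k]:
  T: [-2  0 -1  0 -3]
  L: [ 2  0  0 -3  1]
  Θ: [ 0  1  0  0 -1]
  M: [ 1  0  0  1  1]
RREF → pivots at {E,ΔT,γ,ρ} ⇒ r = 4

4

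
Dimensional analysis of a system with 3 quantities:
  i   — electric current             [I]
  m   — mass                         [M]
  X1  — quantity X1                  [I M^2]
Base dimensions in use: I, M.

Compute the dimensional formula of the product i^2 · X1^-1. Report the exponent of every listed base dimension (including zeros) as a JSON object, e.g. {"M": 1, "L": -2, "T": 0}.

Exponent matrix [I,M] × [i,m,X1]:
  I: [ 1  0  1]
  M: [ 0  1  2]
  [I]: (2)·1+(-1)·1 = 1
  [M]: (2)·0+(-1)·2 = -2
⇒ I M^-2

{"I": 1, "M": -2}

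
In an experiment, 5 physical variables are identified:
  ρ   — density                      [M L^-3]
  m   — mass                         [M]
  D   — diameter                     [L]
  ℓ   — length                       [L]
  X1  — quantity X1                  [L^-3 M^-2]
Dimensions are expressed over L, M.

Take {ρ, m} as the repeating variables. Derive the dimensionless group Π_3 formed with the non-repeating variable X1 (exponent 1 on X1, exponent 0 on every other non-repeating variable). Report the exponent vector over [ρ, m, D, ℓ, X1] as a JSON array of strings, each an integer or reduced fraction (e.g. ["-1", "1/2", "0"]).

["-1", "3", "0", "0", "1"]

Write exponents as rows L,M / cols ρ,m,D,ℓ,X1:
  L: [-3  0  1  1 -3]
  M: [ 1  1  0  0 -2]
RREF → pivots at {ρ,m} ⇒ r = 2
Repeat: ρ,m; free: D,ℓ,X1
RREF:
  r0: [   1    0 -1/3 -1/3    1]
  r1: [   0    1  1/3  1/3   -3]
Fix exponent of X1 at 1, D at 0, ℓ at 0; solve each RREF row for its pivot's exponent:
  r0: exp(ρ) + (1)·1 = 0 ⇒ exp(ρ) = -1
  r1: exp(m) + (-3)·1 = 0 ⇒ exp(m) = 3
Π_3 = ρ^-1 · m^3 · X1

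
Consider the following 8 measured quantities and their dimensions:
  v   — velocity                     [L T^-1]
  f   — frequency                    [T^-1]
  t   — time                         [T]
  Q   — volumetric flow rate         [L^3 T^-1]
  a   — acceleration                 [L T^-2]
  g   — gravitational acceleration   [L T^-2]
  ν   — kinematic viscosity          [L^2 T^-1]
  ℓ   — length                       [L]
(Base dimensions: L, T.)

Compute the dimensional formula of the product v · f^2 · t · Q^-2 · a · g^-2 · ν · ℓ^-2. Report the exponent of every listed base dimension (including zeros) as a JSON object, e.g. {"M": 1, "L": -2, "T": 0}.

{"L": -6, "T": 1}

Dimensional matrix (L×T by v×f×t×Q×a×g×ν×ℓ):
  L: [ 1  0  0  3  1  1  2  1]
  T: [-1 -1  1 -1 -2 -2 -1  0]
  [L]: (1)·1+(2)·0+(1)·0+(-2)·3+(1)·1+(-2)·1+(1)·2+(-2)·1 = -6
  [T]: (1)·-1+(2)·-1+(1)·1+(-2)·-1+(1)·-2+(-2)·-2+(1)·-1+(-2)·0 = 1
⇒ L^-6 T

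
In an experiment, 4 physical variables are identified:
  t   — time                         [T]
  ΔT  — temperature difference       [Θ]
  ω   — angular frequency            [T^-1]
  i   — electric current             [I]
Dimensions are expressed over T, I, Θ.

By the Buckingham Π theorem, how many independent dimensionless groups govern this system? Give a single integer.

1

Write exponents as rows T,I,Θ / cols t,ΔT,ω,i:
  T: [ 1  0 -1  0]
  I: [ 0  0  0  1]
  Θ: [ 0  1  0  0]
RREF → pivots at {t,ΔT,i} ⇒ r = 3
4 vars − rank 3 = 1 Π group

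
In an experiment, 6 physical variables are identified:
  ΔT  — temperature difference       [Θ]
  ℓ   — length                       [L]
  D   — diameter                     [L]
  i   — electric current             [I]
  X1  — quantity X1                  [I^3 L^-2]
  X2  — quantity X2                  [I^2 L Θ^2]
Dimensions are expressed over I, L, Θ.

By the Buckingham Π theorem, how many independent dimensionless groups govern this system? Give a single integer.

Dimensional matrix (I×L×Θ by ΔT×ℓ×D×i×X1×X2):
  I: [ 0  0  0  1  3  2]
  L: [ 0  1  1  0 -2  1]
  Θ: [ 1  0  0  0  0  2]
Echelon form has 3 nonzero rows (pivots: ΔT,ℓ,i)
6 vars − rank 3 = 3 Π groups

3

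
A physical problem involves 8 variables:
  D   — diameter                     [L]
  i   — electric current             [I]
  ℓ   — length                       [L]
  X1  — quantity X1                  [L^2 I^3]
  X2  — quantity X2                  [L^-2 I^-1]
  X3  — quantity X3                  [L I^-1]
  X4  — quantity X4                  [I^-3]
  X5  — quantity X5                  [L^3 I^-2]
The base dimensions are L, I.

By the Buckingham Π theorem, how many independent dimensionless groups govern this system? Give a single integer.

6

Dimensional matrix (L×I by D×i×ℓ×X1×X2×X3×X4×X5):
  L: [ 1  0  1  2 -2  1  0  3]
  I: [ 0  1  0  3 -1 -1 -3 -2]
Echelon form has 2 nonzero rows (pivots: D,i)
8 vars − rank 2 = 6 Π groups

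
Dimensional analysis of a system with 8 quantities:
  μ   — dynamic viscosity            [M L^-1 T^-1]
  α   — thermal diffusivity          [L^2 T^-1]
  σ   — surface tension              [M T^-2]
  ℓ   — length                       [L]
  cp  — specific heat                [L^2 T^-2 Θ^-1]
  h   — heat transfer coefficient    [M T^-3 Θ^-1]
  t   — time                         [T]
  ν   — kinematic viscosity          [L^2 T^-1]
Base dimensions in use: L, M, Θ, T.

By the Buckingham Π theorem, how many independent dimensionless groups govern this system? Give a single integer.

4

Dimensional matrix (L×M×Θ×T by μ×α×σ×ℓ×cp×h×t×ν):
  L: [-1  2  0  1  2  0  0  2]
  M: [ 1  0  1  0  0  1  0  0]
  Θ: [ 0  0  0  0 -1 -1  0  0]
  T: [-1 -1 -2  0 -2 -3  1 -1]
Row reduction gives pivot columns μ,α,σ,cp; rank = 4
Π count = n − r = 8 − 4 = 4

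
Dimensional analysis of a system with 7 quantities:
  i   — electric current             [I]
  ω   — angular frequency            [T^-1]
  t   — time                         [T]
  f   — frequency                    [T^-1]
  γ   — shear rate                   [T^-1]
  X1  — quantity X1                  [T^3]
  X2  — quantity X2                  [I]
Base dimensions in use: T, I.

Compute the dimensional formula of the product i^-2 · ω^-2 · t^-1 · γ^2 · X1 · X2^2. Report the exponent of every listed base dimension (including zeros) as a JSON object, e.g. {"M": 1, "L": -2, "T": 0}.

Exponent matrix [T,I] × [i,ω,t,f,γ,X1,X2]:
  T: [ 0 -1  1 -1 -1  3  0]
  I: [ 1  0  0  0  0  0  1]
  [T]: (-2)·0+(-2)·-1+(-1)·1+(2)·-1+(1)·3+(2)·0 = 2
  [I]: (-2)·1+(-2)·0+(-1)·0+(2)·0+(1)·0+(2)·1 = 0
⇒ T^2

{"T": 2, "I": 0}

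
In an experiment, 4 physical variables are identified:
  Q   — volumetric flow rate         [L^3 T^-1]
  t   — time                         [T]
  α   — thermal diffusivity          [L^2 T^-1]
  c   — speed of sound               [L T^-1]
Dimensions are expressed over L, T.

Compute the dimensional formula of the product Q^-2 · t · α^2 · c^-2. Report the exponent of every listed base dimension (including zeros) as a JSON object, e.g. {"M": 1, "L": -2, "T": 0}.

Dimensional matrix (L×T by Q×t×α×c):
  L: [ 3  0  2  1]
  T: [-1  1 -1 -1]
  [L]: (-2)·3+(1)·0+(2)·2+(-2)·1 = -4
  [T]: (-2)·-1+(1)·1+(2)·-1+(-2)·-1 = 3
⇒ L^-4 T^3

{"L": -4, "T": 3}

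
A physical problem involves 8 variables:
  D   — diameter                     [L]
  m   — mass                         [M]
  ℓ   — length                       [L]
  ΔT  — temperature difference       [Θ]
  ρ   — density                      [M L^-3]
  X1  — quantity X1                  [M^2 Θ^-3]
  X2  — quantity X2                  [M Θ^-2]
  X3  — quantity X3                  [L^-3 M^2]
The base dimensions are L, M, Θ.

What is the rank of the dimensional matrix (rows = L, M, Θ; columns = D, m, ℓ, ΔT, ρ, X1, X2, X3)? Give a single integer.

3

Exponent matrix [L,M,Θ] × [D,m,ℓ,ΔT,ρ,X1,X2,X3]:
  L: [ 1  0  1  0 -3  0  0 -3]
  M: [ 0  1  0  0  1  2  1  2]
  Θ: [ 0  0  0  1  0 -3 -2  0]
Row reduction gives pivot columns D,m,ΔT; rank = 3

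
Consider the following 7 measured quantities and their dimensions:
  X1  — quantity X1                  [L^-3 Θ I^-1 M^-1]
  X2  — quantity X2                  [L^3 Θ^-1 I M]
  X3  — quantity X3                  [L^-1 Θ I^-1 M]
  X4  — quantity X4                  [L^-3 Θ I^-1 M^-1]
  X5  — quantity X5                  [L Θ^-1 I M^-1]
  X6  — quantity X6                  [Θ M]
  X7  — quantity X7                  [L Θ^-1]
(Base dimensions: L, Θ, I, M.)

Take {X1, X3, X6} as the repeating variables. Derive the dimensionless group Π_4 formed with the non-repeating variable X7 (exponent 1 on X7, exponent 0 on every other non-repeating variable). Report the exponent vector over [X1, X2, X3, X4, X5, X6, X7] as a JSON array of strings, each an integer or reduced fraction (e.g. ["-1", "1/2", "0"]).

Exponent matrix [L,Θ,I,M] × [X1,X2,X3,X4,X5,X6,X7]:
  L: [-3  3 -1 -3  1  0  1]
  Θ: [ 1 -1  1  1 -1  1 -1]
  I: [-1  1 -1 -1  1  0  0]
  M: [-1  1  1 -1 -1  1  0]
Row reduction gives pivot columns X1,X3,X6; rank = 3
Pivot set = {X1,X3,X6}, free = {X2,X4,X5,X7}
RREF:
  r0: [   1   -1    0    1    0    0 -1/2]
  r1: [   0    0    1    0   -1    0  1/2]
  r2: [   0    0    0    0    0    1   -1]
  r3: [   0    0    0    0    0    0    0]
Fix exponent of X7 at 1, X2 at 0, X4 at 0, X5 at 0; solve each RREF row for its pivot's exponent:
  r0: exp(X1) + (-1/2)·1 = 0 ⇒ exp(X1) = 1/2
  r1: exp(X3) + (1/2)·1 = 0 ⇒ exp(X3) = -1/2
  r2: exp(X6) + (-1)·1 = 0 ⇒ exp(X6) = 1
Π_4 = X1^(1/2) · X3^(-1/2) · X6 · X7

["1/2", "0", "-1/2", "0", "0", "1", "1"]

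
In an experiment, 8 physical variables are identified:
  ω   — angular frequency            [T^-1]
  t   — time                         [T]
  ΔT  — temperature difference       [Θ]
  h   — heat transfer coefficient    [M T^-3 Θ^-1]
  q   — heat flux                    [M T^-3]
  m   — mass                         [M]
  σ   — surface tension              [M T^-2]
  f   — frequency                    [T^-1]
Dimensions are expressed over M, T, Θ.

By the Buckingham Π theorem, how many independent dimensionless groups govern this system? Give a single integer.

Write exponents as rows M,T,Θ / cols ω,t,ΔT,h,q,m,σ,f:
  M: [ 0  0  0  1  1  1  1  0]
  T: [-1  1  0 -3 -3  0 -2 -1]
  Θ: [ 0  0  1 -1  0  0  0  0]
RREF → pivots at {ω,ΔT,h} ⇒ r = 3
n=8, r=3 ⇒ 5 dimensionless groups

5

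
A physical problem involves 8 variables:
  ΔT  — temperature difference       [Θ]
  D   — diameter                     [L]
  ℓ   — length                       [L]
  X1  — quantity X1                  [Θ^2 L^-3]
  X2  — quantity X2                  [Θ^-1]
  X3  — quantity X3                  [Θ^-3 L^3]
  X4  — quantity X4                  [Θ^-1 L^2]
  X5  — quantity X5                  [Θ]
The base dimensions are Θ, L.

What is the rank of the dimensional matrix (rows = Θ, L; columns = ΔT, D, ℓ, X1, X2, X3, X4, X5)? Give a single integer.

2

Dimensional matrix (Θ×L by ΔT×D×ℓ×X1×X2×X3×X4×X5):
  Θ: [ 1  0  0  2 -1 -3 -1  1]
  L: [ 0  1  1 -3  0  3  2  0]
RREF → pivots at {ΔT,D} ⇒ r = 2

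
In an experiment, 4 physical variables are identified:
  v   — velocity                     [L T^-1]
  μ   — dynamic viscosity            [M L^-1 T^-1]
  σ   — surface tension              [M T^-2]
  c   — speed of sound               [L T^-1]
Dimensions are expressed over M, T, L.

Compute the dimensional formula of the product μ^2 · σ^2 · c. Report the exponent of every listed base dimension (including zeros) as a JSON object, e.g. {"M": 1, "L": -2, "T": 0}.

Dimensional matrix (M×T×L by v×μ×σ×c):
  M: [ 0  1  1  0]
  T: [-1 -1 -2 -1]
  L: [ 1 -1  0  1]
  [M]: (2)·1+(2)·1+(1)·0 = 4
  [T]: (2)·-1+(2)·-2+(1)·-1 = -7
  [L]: (2)·-1+(2)·0+(1)·1 = -1
⇒ M^4 T^-7 L^-1

{"M": 4, "T": -7, "L": -1}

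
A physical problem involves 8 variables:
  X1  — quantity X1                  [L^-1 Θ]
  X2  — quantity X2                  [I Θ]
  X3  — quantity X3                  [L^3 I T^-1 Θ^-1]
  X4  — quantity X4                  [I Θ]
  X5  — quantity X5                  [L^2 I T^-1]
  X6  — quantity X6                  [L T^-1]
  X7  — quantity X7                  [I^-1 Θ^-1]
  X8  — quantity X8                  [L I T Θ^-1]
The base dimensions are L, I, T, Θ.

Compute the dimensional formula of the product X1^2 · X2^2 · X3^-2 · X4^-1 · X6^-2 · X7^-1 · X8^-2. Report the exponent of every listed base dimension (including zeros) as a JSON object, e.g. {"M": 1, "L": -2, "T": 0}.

{"L": -12, "I": -2, "T": 2, "Θ": 8}

Exponent matrix [L,I,T,Θ] × [X1,X2,X3,X4,X5,X6,X7,X8]:
  L: [-1  0  3  0  2  1  0  1]
  I: [ 0  1  1  1  1  0 -1  1]
  T: [ 0  0 -1  0 -1 -1  0  1]
  Θ: [ 1  1 -1  1  0  0 -1 -1]
  [L]: (2)·-1+(2)·0+(-2)·3+(-1)·0+(-2)·1+(-1)·0+(-2)·1 = -12
  [I]: (2)·0+(2)·1+(-2)·1+(-1)·1+(-2)·0+(-1)·-1+(-2)·1 = -2
  [T]: (2)·0+(2)·0+(-2)·-1+(-1)·0+(-2)·-1+(-1)·0+(-2)·1 = 2
  [Θ]: (2)·1+(2)·1+(-2)·-1+(-1)·1+(-2)·0+(-1)·-1+(-2)·-1 = 8
⇒ L^-12 I^-2 T^2 Θ^8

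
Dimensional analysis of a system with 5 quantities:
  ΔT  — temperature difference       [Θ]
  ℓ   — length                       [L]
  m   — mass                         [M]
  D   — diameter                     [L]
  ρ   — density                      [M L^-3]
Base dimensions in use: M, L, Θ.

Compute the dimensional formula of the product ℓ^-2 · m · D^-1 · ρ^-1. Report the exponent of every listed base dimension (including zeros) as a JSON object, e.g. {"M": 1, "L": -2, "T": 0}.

Dimensional matrix (M×L×Θ by ΔT×ℓ×m×D×ρ):
  M: [ 0  0  1  0  1]
  L: [ 0  1  0  1 -3]
  Θ: [ 1  0  0  0  0]
  [M]: (-2)·0+(1)·1+(-1)·0+(-1)·1 = 0
  [L]: (-2)·1+(1)·0+(-1)·1+(-1)·-3 = 0
  [Θ]: (-2)·0+(1)·0+(-1)·0+(-1)·0 = 0
⇒ 1 (dimensionless)

{"M": 0, "L": 0, "Θ": 0}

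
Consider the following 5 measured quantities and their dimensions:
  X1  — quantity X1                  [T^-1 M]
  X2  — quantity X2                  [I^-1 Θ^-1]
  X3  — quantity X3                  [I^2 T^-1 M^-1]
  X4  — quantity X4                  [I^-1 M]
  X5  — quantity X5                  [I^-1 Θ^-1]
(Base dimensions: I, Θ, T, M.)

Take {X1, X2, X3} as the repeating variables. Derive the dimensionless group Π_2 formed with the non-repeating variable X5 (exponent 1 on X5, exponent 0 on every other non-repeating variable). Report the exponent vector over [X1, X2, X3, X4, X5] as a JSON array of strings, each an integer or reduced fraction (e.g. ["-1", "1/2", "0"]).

Write exponents as rows I,Θ,T,M / cols X1,X2,X3,X4,X5:
  I: [ 0 -1  2 -1 -1]
  Θ: [ 0 -1  0  0 -1]
  T: [-1  0 -1  0  0]
  M: [ 1  0 -1  1  0]
Row reduction gives pivot columns X1,X2,X3; rank = 3
Repeat: X1,X2,X3; free: X4,X5
RREF:
  r0: [   1    0    0  1/2    0]
  r1: [   0    1    0    0    1]
  r2: [   0    0    1 -1/2    0]
  r3: [   0    0    0    0    0]
Fix exponent of X5 at 1, X4 at 0; solve each RREF row for its pivot's exponent:
  r0: exp(X1) + (0)·1 = 0 ⇒ exp(X1) = 0
  r1: exp(X2) + (1)·1 = 0 ⇒ exp(X2) = -1
  r2: exp(X3) + (0)·1 = 0 ⇒ exp(X3) = 0
Π_2 = X2^-1 · X5

["0", "-1", "0", "0", "1"]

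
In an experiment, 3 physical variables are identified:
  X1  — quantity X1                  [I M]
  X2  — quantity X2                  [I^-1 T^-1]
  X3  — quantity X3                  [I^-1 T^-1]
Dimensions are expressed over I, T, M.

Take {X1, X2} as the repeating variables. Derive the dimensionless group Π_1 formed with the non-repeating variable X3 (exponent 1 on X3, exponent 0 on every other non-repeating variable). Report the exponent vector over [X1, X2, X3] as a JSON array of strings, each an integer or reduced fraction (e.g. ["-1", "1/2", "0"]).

Exponent matrix [I,T,M] × [X1,X2,X3]:
  I: [ 1 -1 -1]
  T: [ 0 -1 -1]
  M: [ 1  0  0]
RREF → pivots at {X1,X2} ⇒ r = 2
Pivot set = {X1,X2}, free = {X3}
RREF:
  r0: [   1    0    0]
  r1: [   0    1    1]
  r2: [   0    0    0]
Fix exponent of X3 at 1; solve each RREF row for its pivot's exponent:
  r0: exp(X1) + (0)·1 = 0 ⇒ exp(X1) = 0
  r1: exp(X2) + (1)·1 = 0 ⇒ exp(X2) = -1
Π_1 = X2^-1 · X3

["0", "-1", "1"]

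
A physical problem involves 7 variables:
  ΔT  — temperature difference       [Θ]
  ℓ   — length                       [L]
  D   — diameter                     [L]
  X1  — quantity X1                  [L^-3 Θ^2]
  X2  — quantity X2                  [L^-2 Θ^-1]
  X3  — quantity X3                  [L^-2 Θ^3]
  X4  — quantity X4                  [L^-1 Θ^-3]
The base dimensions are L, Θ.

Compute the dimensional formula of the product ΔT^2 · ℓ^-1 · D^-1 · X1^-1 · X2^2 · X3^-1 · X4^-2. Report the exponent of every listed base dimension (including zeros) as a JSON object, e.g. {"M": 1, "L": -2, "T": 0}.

Write exponents as rows L,Θ / cols ΔT,ℓ,D,X1,X2,X3,X4:
  L: [ 0  1  1 -3 -2 -2 -1]
  Θ: [ 1  0  0  2 -1  3 -3]
  [L]: (2)·0+(-1)·1+(-1)·1+(-1)·-3+(2)·-2+(-1)·-2+(-2)·-1 = 1
  [Θ]: (2)·1+(-1)·0+(-1)·0+(-1)·2+(2)·-1+(-1)·3+(-2)·-3 = 1
⇒ L Θ

{"L": 1, "Θ": 1}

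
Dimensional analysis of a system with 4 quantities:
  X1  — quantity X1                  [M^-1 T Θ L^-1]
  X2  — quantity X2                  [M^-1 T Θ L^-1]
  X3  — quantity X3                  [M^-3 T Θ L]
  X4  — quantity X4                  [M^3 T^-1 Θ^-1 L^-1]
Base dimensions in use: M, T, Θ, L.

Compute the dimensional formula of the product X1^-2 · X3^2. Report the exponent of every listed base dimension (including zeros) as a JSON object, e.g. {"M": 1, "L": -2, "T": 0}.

Dimensional matrix (M×T×Θ×L by X1×X2×X3×X4):
  M: [-1 -1 -3  3]
  T: [ 1  1  1 -1]
  Θ: [ 1  1  1 -1]
  L: [-1 -1  1 -1]
  [M]: (-2)·-1+(2)·-3 = -4
  [T]: (-2)·1+(2)·1 = 0
  [Θ]: (-2)·1+(2)·1 = 0
  [L]: (-2)·-1+(2)·1 = 4
⇒ M^-4 L^4

{"M": -4, "T": 0, "Θ": 0, "L": 4}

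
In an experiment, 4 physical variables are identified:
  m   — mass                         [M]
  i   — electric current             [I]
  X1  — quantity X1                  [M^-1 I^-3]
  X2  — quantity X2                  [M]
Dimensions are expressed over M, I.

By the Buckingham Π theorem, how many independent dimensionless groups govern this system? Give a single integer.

Dimensional matrix (M×I by m×i×X1×X2):
  M: [ 1  0 -1  1]
  I: [ 0  1 -3  0]
RREF → pivots at {m,i} ⇒ r = 2
Π count = n − r = 4 − 2 = 2

2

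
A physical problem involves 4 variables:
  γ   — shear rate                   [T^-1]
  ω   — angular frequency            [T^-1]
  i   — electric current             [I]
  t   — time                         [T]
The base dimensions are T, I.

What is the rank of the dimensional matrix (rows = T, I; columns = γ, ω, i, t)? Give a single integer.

2

Write exponents as rows T,I / cols γ,ω,i,t:
  T: [-1 -1  0  1]
  I: [ 0  0  1  0]
RREF → pivots at {γ,i} ⇒ r = 2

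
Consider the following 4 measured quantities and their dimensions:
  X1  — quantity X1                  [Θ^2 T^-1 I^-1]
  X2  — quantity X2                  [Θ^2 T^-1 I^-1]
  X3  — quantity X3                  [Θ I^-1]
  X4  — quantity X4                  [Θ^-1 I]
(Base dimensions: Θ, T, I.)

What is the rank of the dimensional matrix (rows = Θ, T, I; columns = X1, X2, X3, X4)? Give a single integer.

2

Write exponents as rows Θ,T,I / cols X1,X2,X3,X4:
  Θ: [ 2  2  1 -1]
  T: [-1 -1  0  0]
  I: [-1 -1 -1  1]
RREF → pivots at {X1,X3} ⇒ r = 2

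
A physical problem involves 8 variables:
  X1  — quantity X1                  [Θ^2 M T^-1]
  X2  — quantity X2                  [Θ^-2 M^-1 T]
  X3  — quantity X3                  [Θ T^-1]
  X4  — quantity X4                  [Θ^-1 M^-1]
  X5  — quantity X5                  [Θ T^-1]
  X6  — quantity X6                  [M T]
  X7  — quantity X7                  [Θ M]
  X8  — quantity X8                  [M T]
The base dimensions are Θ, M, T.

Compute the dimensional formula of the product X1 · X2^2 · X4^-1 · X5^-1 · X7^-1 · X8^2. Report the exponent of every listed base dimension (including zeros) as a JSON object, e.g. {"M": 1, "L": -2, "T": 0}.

{"Θ": -3, "M": 1, "T": 4}

Write exponents as rows Θ,M,T / cols X1,X2,X3,X4,X5,X6,X7,X8:
  Θ: [ 2 -2  1 -1  1  0  1  0]
  M: [ 1 -1  0 -1  0  1  1  1]
  T: [-1  1 -1  0 -1  1  0  1]
  [Θ]: (1)·2+(2)·-2+(-1)·-1+(-1)·1+(-1)·1+(2)·0 = -3
  [M]: (1)·1+(2)·-1+(-1)·-1+(-1)·0+(-1)·1+(2)·1 = 1
  [T]: (1)·-1+(2)·1+(-1)·0+(-1)·-1+(-1)·0+(2)·1 = 4
⇒ Θ^-3 M T^4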